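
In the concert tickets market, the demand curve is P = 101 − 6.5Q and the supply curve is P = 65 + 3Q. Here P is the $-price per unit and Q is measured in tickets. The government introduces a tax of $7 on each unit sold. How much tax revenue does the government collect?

$21.37

Competitive equilibrium: 101 − 6.5Q = 65 + 3Q → Q* = 3.7895, P* = 76.3684.
With the tax, the buyer price exceeds the seller price by 7: (101 − 6.5Q) − (65 + 3Q) = 7 → Q' = 3.0526.
Tax revenue = 7 × 3.0526 = $21.37.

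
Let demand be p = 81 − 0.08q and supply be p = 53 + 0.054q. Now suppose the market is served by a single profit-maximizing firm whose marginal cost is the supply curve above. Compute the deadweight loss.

408.82

Competitive equilibrium: 81 − 0.08q = 53 + 0.054q → q* = 208.9552, p* = 64.2836.
Marginal revenue: MR = 81 − 0.16q. Set MR = MC: 81 − 0.16q = 53 + 0.054q → q_m = 130.8411.
Price p_m = 81 − 0.08·130.8411 = 70.5327; MC(q_m) = 53 + 0.054·130.8411 = 60.0654.
Competitive q* = 208.9552, so Δq = 78.1141; wedge = 70.5327 − 60.0654 = 10.4673.
The triangle = ½ × 78.1141 × 10.4673 = 408.82.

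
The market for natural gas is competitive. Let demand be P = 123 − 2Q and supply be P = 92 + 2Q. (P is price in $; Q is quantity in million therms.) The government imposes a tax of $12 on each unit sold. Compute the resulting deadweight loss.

Competitive equilibrium: 123 − 2Q = 92 + 2Q → Q* = 7.75, P* = 107.5.
With the tax, the buyer price exceeds the seller price by 12: (123 − 2Q) − (92 + 2Q) = 12 → Q' = 4.75.
ΔQ = 7.75 − 4.75 = 3; the wedge equals the tax, 12.
DWL = ½ × 3 × 12 = $18 million.

$18 million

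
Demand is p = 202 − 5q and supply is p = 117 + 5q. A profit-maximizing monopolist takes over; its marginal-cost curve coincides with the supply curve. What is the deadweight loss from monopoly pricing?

Competitive equilibrium: 202 − 5q = 117 + 5q → q* = 8.5, p* = 159.5.
Marginal revenue: MR = 202 − 10q. Set MR = MC: 202 − 10q = 117 + 5q → q_m = 5.6667.
Price p_m = 202 − 5·5.6667 = 173.6665; MC(q_m) = 117 + 5·5.6667 = 145.3335.
Competitive q* = 8.5, so Δq = 2.8333; wedge = 173.6665 − 145.3335 = 28.333.
Welfare loss = ½ × 2.8333 × 28.333 = 40.14.

40.14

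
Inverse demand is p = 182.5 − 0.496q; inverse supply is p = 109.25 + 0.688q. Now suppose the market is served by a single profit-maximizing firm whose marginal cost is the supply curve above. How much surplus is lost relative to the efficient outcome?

197.51

Competitive equilibrium: 182.5 − 0.496q = 109.25 + 0.688q → q* = 61.8666, p* = 151.8142.
Marginal revenue: MR = 182.5 − 0.992q. Set MR = MC: 182.5 − 0.992q = 109.25 + 0.688q → q_m = 43.6012.
Price p_m = 182.5 − 0.496·43.6012 = 160.8738; MC(q_m) = 109.25 + 0.688·43.6012 = 139.2476.
Competitive q* = 61.8666, so Δq = 18.2654; wedge = 160.8738 − 139.2476 = 21.6262.
Welfare loss = ½ × 18.2654 × 21.6262 = 197.51.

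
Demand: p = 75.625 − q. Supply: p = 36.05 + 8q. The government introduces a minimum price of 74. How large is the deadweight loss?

34.58

Competitive equilibrium: 75.625 − q = 36.05 + 8q → q* = 4.3972, p* = 71.2278.
At the floor p = 74, quantity demanded = (75.625 − 74)/1 = 1.625.
Sellers' marginal cost at q' = 1.625: 36.05 + 8·1.625 = 49.05.
Δq = 4.3972 − 1.625 = 2.7722; wedge = 74 − 49.05 = 24.95.
The triangle = ½ × 2.7722 × 24.95 = 34.58.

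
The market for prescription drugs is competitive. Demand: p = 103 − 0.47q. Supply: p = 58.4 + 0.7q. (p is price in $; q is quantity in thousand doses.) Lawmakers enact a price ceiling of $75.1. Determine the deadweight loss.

$119 thousand

Competitive equilibrium: 103 − 0.47q = 58.4 + 0.7q → q* = 38.1197, p* = 85.0838.
At the ceiling p = 75.1, quantity supplied = (75.1 − 58.4)/0.7 = 23.8571.
Willingness to pay at q' = 23.8571: 103 − 0.47·23.8571 = 91.7872.
Δq = 38.1197 − 23.8571 = 14.2626; wedge = 91.7872 − 75.1 = 16.6872.
Welfare loss = ½ × 14.2626 × 16.6872 = $119 thousand.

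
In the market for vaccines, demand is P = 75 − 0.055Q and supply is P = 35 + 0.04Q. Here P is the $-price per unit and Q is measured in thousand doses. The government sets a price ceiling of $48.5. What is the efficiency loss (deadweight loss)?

Competitive equilibrium: 75 − 0.055Q = 35 + 0.04Q → Q* = 421.0526, P* = 51.8421.
At the ceiling P = 48.5, quantity supplied = (48.5 − 35)/0.04 = 337.5.
Willingness to pay at Q' = 337.5: 75 − 0.055·337.5 = 56.4375.
ΔQ = 421.0526 − 337.5 = 83.5526; wedge = 56.4375 − 48.5 = 7.9375.
The triangle = ½ × 83.5526 × 7.9375 = $331.60 thousand.

$331.60 thousand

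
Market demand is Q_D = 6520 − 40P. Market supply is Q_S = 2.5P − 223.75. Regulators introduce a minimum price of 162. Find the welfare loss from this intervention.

3755.59

In inverse form: demand P = 163 − 0.025Q, supply P = 89.5 + 0.4Q.
Competitive equilibrium: 163 − 0.025Q = 89.5 + 0.4Q → Q* = 172.9412, P* = 158.6765.
At the floor P = 162, quantity demanded = (163 − 162)/0.025 = 40.
Sellers' marginal cost at Q' = 40: 89.5 + 0.4·40 = 105.5.
ΔQ = 172.9412 − 40 = 132.9412; wedge = 162 − 105.5 = 56.5.
The triangle = ½ × 132.9412 × 56.5 = 3755.59.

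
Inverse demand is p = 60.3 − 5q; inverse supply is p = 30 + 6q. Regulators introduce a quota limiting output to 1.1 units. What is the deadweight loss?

Competitive equilibrium: 60.3 − 5q = 30 + 6q → q* = 2.7545, p* = 46.5273.
At q = 1.1: demand price = 60.3 − 5·1.1 = 54.8; supply price = 30 + 6·1.1 = 36.6.
Δq = 2.7545 − 1.1 = 1.6545; wedge = 54.8 − 36.6 = 18.2.
DWL = ½ × 1.6545 × 18.2 = 15.06.

15.06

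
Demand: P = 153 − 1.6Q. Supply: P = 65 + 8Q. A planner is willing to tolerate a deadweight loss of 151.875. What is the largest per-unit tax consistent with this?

Competitive equilibrium: 153 − 1.6Q = 65 + 8Q → Q* = 9.1667, P* = 138.3333.
A tax t gives ΔQ = t/9.6 and wedge t, so DWL = t²/19.2.
t²/19.2 = 151.875 → t² = 2916 → t = 54.

54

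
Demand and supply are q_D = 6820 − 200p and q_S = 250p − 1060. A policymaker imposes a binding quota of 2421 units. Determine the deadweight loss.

In inverse form: demand p = 34.1 − 0.005q, supply p = 4.24 + 0.004q.
Competitive equilibrium: 34.1 − 0.005q = 4.24 + 0.004q → q* = 3317.7778, p* = 17.5111.
At q = 2421: demand price = 34.1 − 0.005·2421 = 21.995; supply price = 4.24 + 0.004·2421 = 13.924.
Δq = 3317.7778 − 2421 = 896.7778; wedge = 21.995 − 13.924 = 8.071.
Welfare loss = ½ × 896.7778 × 8.071 = 3618.95.

3618.95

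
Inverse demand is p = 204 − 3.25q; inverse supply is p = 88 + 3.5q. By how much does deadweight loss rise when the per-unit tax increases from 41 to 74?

281.11

Competitive equilibrium: 204 − 3.25q = 88 + 3.5q → q* = 17.1852, p* = 148.1481.
For a per-unit tax t: Δq = t/6.75, so DWL = ½·t·(t/6.75) = t²/13.5.
At t = 41: DWL = 124.519. At t = 74: DWL = 405.63.
Increase = 405.63 − 124.519 = 281.11.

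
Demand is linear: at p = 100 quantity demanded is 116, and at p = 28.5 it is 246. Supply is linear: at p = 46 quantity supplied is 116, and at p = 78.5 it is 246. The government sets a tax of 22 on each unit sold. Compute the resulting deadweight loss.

Demand slope = (28.5 − 100)/(246 − 116) = −0.55, so p = 163.8 − 0.55q.
Supply slope = (78.5 − 46)/(246 − 116) = 0.25, so p = 17 + 0.25q.
Competitive equilibrium: 163.8 − 0.55q = 17 + 0.25q → q* = 183.5, p* = 62.875.
With the tax, the buyer price exceeds the seller price by 22: (163.8 − 0.55q) − (17 + 0.25q) = 22 → q' = 156.
Δq = 183.5 − 156 = 27.5; the wedge equals the tax, 22.
Deadweight loss = ½ × 27.5 × 22 = 302.50.

302.50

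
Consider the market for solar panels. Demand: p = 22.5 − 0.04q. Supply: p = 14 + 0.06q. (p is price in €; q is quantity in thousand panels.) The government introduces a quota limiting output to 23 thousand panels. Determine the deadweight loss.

€192.20 thousand

Competitive equilibrium: 22.5 − 0.04q = 14 + 0.06q → q* = 85, p* = 19.1.
At q = 23: demand price = 22.5 − 0.04·23 = 21.58; supply price = 14 + 0.06·23 = 15.38.
Δq = 85 − 23 = 62; wedge = 21.58 − 15.38 = 6.2.
DWL = ½ × 62 × 6.2 = €192.20 thousand.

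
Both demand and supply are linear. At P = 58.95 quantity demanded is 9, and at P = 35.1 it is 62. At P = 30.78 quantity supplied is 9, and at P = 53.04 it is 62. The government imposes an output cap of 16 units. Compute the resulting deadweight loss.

Demand slope = (35.1 − 58.95)/(62 − 9) = −0.45, so P = 63 − 0.45Q.
Supply slope = (53.04 − 30.78)/(62 − 9) = 0.42, so P = 27 + 0.42Q.
Competitive equilibrium: 63 − 0.45Q = 27 + 0.42Q → Q* = 41.3793, P* = 44.3793.
At Q = 16: demand price = 63 − 0.45·16 = 55.8; supply price = 27 + 0.42·16 = 33.72.
ΔQ = 41.3793 − 16 = 25.3793; wedge = 55.8 − 33.72 = 22.08.
Welfare loss = ½ × 25.3793 × 22.08 = 280.19.

280.19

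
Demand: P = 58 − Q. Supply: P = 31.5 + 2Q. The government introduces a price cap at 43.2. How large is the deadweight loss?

Competitive equilibrium: 58 − Q = 31.5 + 2Q → Q* = 8.8333, P* = 49.1667.
At the ceiling P = 43.2, quantity supplied = (43.2 − 31.5)/2 = 5.85.
Willingness to pay at Q' = 5.85: 58 − 1·5.85 = 52.15.
ΔQ = 8.8333 − 5.85 = 2.9833; wedge = 52.15 − 43.2 = 8.95.
Deadweight loss = ½ × 2.9833 × 8.95 = 13.35.

13.35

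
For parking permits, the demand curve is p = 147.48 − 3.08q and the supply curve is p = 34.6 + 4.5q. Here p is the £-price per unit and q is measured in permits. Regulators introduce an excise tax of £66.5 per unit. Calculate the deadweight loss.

Competitive equilibrium: 147.48 − 3.08q = 34.6 + 4.5q → q* = 14.8918, p* = 101.6132.
With the tax, the buyer price exceeds the seller price by 66.5: (147.48 − 3.08q) − (34.6 + 4.5q) = 66.5 → q' = 6.1187.
Δq = 14.8918 − 6.1187 = 8.7731; the wedge equals the tax, 66.5.
Welfare loss = ½ × 8.7731 × 66.5 = £291.71.

£291.71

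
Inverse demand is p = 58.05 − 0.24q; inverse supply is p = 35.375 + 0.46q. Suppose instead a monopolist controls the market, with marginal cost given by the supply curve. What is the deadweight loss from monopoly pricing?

23.94

Competitive equilibrium: 58.05 − 0.24q = 35.375 + 0.46q → q* = 32.3929, p* = 50.2757.
Marginal revenue: MR = 58.05 − 0.48q. Set MR = MC: 58.05 − 0.48q = 35.375 + 0.46q → q_m = 24.1223.
Price p_m = 58.05 − 0.24·24.1223 = 52.2606; MC(q_m) = 35.375 + 0.46·24.1223 = 46.4713.
Competitive q* = 32.3929, so Δq = 8.2706; wedge = 52.2606 − 46.4713 = 5.7893.
DWL = ½ × 8.2706 × 5.7893 = 23.94.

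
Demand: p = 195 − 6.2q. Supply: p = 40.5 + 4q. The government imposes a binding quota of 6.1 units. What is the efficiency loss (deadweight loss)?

Competitive equilibrium: 195 − 6.2q = 40.5 + 4q → q* = 15.1471, p* = 101.0882.
At q = 6.1: demand price = 195 − 6.2·6.1 = 157.18; supply price = 40.5 + 4·6.1 = 64.9.
Δq = 15.1471 − 6.1 = 9.0471; wedge = 157.18 − 64.9 = 92.28.
Deadweight loss = ½ × 9.0471 × 92.28 = 417.43.

417.43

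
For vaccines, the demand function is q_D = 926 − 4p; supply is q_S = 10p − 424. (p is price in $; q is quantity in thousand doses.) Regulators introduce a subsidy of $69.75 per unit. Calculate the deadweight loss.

$6950.09 thousand

In inverse form: demand p = 231.5 − 0.25q, supply p = 42.4 + 0.1q.
Competitive equilibrium: 231.5 − 0.25q = 42.4 + 0.1q → q* = 540.2857, p* = 96.4286.
The subsidy lowers effective supply by 69.75: p = 0.1q − 27.35.
New quantity: 231.5 − 0.25q = 0.1q − 27.35 → q' = 739.5714.
Overproduction Δq = 739.5714 − 540.2857 = 199.2857; wedge = subsidy = 69.75.
The triangle = ½ × 199.2857 × 69.75 = $6950.09 thousand.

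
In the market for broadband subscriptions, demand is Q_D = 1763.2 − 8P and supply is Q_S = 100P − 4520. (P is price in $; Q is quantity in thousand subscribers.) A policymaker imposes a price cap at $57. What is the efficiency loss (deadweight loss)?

$936.33 thousand

In inverse form: demand P = 220.4 − 0.125Q, supply P = 45.2 + 0.01Q.
Competitive equilibrium: 220.4 − 0.125Q = 45.2 + 0.01Q → Q* = 1297.7778, P* = 58.1778.
At the ceiling P = 57, quantity supplied = (57 − 45.2)/0.01 = 1180.
Willingness to pay at Q' = 1180: 220.4 − 0.125·1180 = 72.9.
ΔQ = 1297.7778 − 1180 = 117.7778; wedge = 72.9 − 57 = 15.9.
DWL = ½ × 117.7778 × 15.9 = $936.33 thousand.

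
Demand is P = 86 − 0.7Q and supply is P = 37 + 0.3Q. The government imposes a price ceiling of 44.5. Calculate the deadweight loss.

288

Competitive equilibrium: 86 − 0.7Q = 37 + 0.3Q → Q* = 49, P* = 51.7.
At the ceiling P = 44.5, quantity supplied = (44.5 − 37)/0.3 = 25.
Willingness to pay at Q' = 25: 86 − 0.7·25 = 68.5.
ΔQ = 49 − 25 = 24; wedge = 68.5 − 44.5 = 24.
DWL = ½ × 24 × 24 = 288.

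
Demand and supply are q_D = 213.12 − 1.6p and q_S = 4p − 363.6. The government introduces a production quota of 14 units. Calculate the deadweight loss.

In inverse form: demand p = 133.2 − 0.625q, supply p = 90.9 + 0.25q.
Competitive equilibrium: 133.2 − 0.625q = 90.9 + 0.25q → q* = 48.3429, p* = 102.9857.
At q = 14: demand price = 133.2 − 0.625·14 = 124.45; supply price = 90.9 + 0.25·14 = 94.4.
Δq = 48.3429 − 14 = 34.3429; wedge = 124.45 − 94.4 = 30.05.
Welfare loss = ½ × 34.3429 × 30.05 = 516.

516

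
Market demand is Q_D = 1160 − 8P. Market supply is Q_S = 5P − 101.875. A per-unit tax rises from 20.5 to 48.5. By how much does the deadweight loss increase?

In inverse form: demand P = 145 − 0.125Q, supply P = 20.375 + 0.2Q.
Competitive equilibrium: 145 − 0.125Q = 20.375 + 0.2Q → Q* = 383.4615, P* = 97.0673.
For a per-unit tax t: ΔQ = t/0.325, so DWL = ½·t·(t/0.325) = t²/0.65.
At t = 20.5: DWL = 646.538. At t = 48.5: DWL = 3618.846.
Increase = 3618.846 − 646.538 = 2972.31.

2972.31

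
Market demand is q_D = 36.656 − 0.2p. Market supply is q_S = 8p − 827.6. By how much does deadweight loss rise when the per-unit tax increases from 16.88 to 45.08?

In inverse form: demand p = 183.28 − 5q, supply p = 103.45 + 0.125q.
Competitive equilibrium: 183.28 − 5q = 103.45 + 0.125q → q* = 15.5766, p* = 105.3971.
For a per-unit tax t: Δq = t/5.125, so DWL = ½·t·(t/5.125) = t²/10.25.
At t = 16.88: DWL = 27.798. At t = 45.08: DWL = 198.264.
Increase = 198.264 − 27.798 = 170.47.

170.47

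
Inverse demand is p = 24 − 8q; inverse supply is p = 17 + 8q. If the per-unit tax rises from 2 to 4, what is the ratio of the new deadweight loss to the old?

4

Competitive equilibrium: 24 − 8q = 17 + 8q → q* = 0.4375, p* = 20.5.
For a per-unit tax t: Δq = t/16, so DWL = ½·t·(t/16) = t²/32.
At t = 2: DWL = 0.125. At t = 4: DWL = 0.5.
Ratio = (4/2)² = 4.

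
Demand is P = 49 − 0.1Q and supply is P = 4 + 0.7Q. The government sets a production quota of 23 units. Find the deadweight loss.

Competitive equilibrium: 49 − 0.1Q = 4 + 0.7Q → Q* = 56.25, P* = 43.375.
At Q = 23: demand price = 49 − 0.1·23 = 46.7; supply price = 4 + 0.7·23 = 20.1.
ΔQ = 56.25 − 23 = 33.25; wedge = 46.7 − 20.1 = 26.6.
DWL = ½ × 33.25 × 26.6 = 442.225.

442.225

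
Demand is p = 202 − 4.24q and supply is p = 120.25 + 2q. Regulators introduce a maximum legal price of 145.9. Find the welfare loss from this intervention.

0.24

Competitive equilibrium: 202 − 4.24q = 120.25 + 2q → q* = 13.101, p* = 146.4519.
At the ceiling p = 145.9, quantity supplied = (145.9 − 120.25)/2 = 12.825.
Willingness to pay at q' = 12.825: 202 − 4.24·12.825 = 147.622.
Δq = 13.101 − 12.825 = 0.276; wedge = 147.622 − 145.9 = 1.722.
Deadweight loss = ½ × 0.276 × 1.722 = 0.24.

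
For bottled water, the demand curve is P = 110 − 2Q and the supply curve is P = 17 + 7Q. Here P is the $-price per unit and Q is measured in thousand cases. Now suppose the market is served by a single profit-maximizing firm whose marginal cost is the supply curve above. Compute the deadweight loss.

$15.88 thousand

Competitive equilibrium: 110 − 2Q = 17 + 7Q → Q* = 10.3333, P* = 89.3333.
Marginal revenue: MR = 110 − 4Q. Set MR = MC: 110 − 4Q = 17 + 7Q → Q_m = 8.4545.
Price P_m = 110 − 2·8.4545 = 93.091; MC(Q_m) = 17 + 7·8.4545 = 76.1815.
Competitive Q* = 10.3333, so ΔQ = 1.8788; wedge = 93.091 − 76.1815 = 16.9095.
The triangle = ½ × 1.8788 × 16.9095 = $15.88 thousand.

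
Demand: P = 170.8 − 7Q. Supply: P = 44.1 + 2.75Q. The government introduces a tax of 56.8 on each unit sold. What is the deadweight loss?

Competitive equilibrium: 170.8 − 7Q = 44.1 + 2.75Q → Q* = 12.9949, P* = 79.8359.
With the tax, the buyer price exceeds the seller price by 56.8: (170.8 − 7Q) − (44.1 + 2.75Q) = 56.8 → Q' = 7.1692.
ΔQ = 12.9949 − 7.1692 = 5.8257; the wedge equals the tax, 56.8.
Deadweight loss = ½ × 5.8257 × 56.8 = 165.45.

165.45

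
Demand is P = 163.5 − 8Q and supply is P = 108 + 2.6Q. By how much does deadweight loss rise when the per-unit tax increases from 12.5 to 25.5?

23.30

Competitive equilibrium: 163.5 − 8Q = 108 + 2.6Q → Q* = 5.2358, P* = 121.6132.
For a per-unit tax t: ΔQ = t/10.6, so DWL = ½·t·(t/10.6) = t²/21.2.
At t = 12.5: DWL = 7.37. At t = 25.5: DWL = 30.672.
Increase = 30.672 − 7.37 = 23.30.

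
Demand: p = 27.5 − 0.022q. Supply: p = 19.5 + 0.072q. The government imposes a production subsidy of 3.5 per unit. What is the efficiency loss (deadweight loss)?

65.16

Competitive equilibrium: 27.5 − 0.022q = 19.5 + 0.072q → q* = 85.1064, p* = 25.6277.
The subsidy lowers effective supply by 3.5: p = 16 + 0.072q.
New quantity: 27.5 − 0.022q = 16 + 0.072q → q' = 122.3404.
Overproduction Δq = 122.3404 − 85.1064 = 37.234; wedge = subsidy = 3.5.
DWL = ½ × 37.234 × 3.5 = 65.16.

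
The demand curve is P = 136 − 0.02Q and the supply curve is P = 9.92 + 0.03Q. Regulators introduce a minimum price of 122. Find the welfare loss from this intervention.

Competitive equilibrium: 136 − 0.02Q = 9.92 + 0.03Q → Q* = 2521.6, P* = 85.568.
At the floor P = 122, quantity demanded = (136 − 122)/0.02 = 700.
Sellers' marginal cost at Q' = 700: 9.92 + 0.03·700 = 30.92.
ΔQ = 2521.6 − 700 = 1821.6; wedge = 122 − 30.92 = 91.08.
Deadweight loss = ½ × 1821.6 × 91.08 = 82955.664.

82955.664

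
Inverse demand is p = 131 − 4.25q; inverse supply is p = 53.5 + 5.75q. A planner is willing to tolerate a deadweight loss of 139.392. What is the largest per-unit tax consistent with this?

Competitive equilibrium: 131 − 4.25q = 53.5 + 5.75q → q* = 7.75, p* = 98.0625.
A tax t gives Δq = t/10 and wedge t, so DWL = t²/20.
t²/20 = 139.392 → t² = 2787.84 → t = 52.8.

52.8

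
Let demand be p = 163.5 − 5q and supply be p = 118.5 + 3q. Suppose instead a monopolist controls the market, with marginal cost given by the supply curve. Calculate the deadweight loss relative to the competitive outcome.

Competitive equilibrium: 163.5 − 5q = 118.5 + 3q → q* = 5.625, p* = 135.375.
Marginal revenue: MR = 163.5 − 10q. Set MR = MC: 163.5 − 10q = 118.5 + 3q → q_m = 3.4615.
Price p_m = 163.5 − 5·3.4615 = 146.1925; MC(q_m) = 118.5 + 3·3.4615 = 128.8845.
Competitive q* = 5.625, so Δq = 2.1635; wedge = 146.1925 − 128.8845 = 17.308.
The triangle = ½ × 2.1635 × 17.308 = 18.72.

18.72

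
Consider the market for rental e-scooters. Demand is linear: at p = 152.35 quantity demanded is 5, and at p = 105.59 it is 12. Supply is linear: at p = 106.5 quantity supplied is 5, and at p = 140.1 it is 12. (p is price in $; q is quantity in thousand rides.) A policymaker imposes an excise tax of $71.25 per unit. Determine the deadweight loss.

$221.10 thousand

Demand slope = (105.59 − 152.35)/(12 − 5) = −6.68, so p = 185.75 − 6.68q.
Supply slope = (140.1 − 106.5)/(12 − 5) = 4.8, so p = 82.5 + 4.8q.
Competitive equilibrium: 185.75 − 6.68q = 82.5 + 4.8q → q* = 8.9939, p* = 125.6707.
With the tax, the buyer price exceeds the seller price by 71.25: (185.75 − 6.68q) − (82.5 + 4.8q) = 71.25 → q' = 2.7875.
Δq = 8.9939 − 2.7875 = 6.2064; the wedge equals the tax, 71.25.
Welfare loss = ½ × 6.2064 × 71.25 = $221.10 thousand.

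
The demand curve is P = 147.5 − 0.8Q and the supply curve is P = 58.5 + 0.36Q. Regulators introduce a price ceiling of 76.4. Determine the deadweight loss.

422.88

Competitive equilibrium: 147.5 − 0.8Q = 58.5 + 0.36Q → Q* = 76.7241, P* = 86.1207.
At the ceiling P = 76.4, quantity supplied = (76.4 − 58.5)/0.36 = 49.7222.
Willingness to pay at Q' = 49.7222: 147.5 − 0.8·49.7222 = 107.7222.
ΔQ = 76.7241 − 49.7222 = 27.0019; wedge = 107.7222 − 76.4 = 31.3222.
Deadweight loss = ½ × 27.0019 × 31.3222 = 422.88.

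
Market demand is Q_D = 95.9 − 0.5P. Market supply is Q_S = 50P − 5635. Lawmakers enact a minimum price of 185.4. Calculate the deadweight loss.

In inverse form: demand P = 191.8 − 2Q, supply P = 112.7 + 0.02Q.
Competitive equilibrium: 191.8 − 2Q = 112.7 + 0.02Q → Q* = 39.1584, P* = 113.4832.
At the floor P = 185.4, quantity demanded = (191.8 − 185.4)/2 = 3.2.
Sellers' marginal cost at Q' = 3.2: 112.7 + 0.02·3.2 = 112.764.
ΔQ = 39.1584 − 3.2 = 35.9584; wedge = 185.4 − 112.764 = 72.636.
Deadweight loss = ½ × 35.9584 × 72.636 = 1305.94.

1305.94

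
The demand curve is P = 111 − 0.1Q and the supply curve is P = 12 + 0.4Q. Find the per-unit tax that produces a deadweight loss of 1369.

37

Competitive equilibrium: 111 − 0.1Q = 12 + 0.4Q → Q* = 198, P* = 91.2.
A tax t gives ΔQ = t/0.5 and wedge t, so DWL = t²/1.
t²/1 = 1369 → t² = 1369 → t = 37.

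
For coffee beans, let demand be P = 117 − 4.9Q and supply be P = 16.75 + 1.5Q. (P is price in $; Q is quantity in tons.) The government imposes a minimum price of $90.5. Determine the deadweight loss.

$336.59

Competitive equilibrium: 117 − 4.9Q = 16.75 + 1.5Q → Q* = 15.6641, P* = 40.2461.
At the floor P = 90.5, quantity demanded = (117 − 90.5)/4.9 = 5.4082.
Sellers' marginal cost at Q' = 5.4082: 16.75 + 1.5·5.4082 = 24.8623.
ΔQ = 15.6641 − 5.4082 = 10.2559; wedge = 90.5 − 24.8623 = 65.6377.
The triangle = ½ × 10.2559 × 65.6377 = $336.59.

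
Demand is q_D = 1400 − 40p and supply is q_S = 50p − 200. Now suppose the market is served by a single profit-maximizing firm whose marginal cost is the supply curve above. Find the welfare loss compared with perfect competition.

In inverse form: demand p = 35 − 0.025q, supply p = 4 + 0.02q.
Competitive equilibrium: 35 − 0.025q = 4 + 0.02q → q* = 688.88889, p* = 17.77778.
Marginal revenue: MR = 35 − 0.05q. Set MR = MC: 35 − 0.05q = 4 + 0.02q → q_m = 442.85714.
Price p_m = 35 − 0.025·442.85714 = 23.92857; MC(q_m) = 4 + 0.02·442.85714 = 12.85714.
Competitive q* = 688.88889, so Δq = 246.03175; wedge = 23.92857 − 12.85714 = 11.07143.
DWL = ½ × 246.03175 × 11.07143 = 1361.96.

1361.96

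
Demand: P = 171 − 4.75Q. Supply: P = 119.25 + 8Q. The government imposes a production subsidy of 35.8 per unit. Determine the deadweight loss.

Competitive equilibrium: 171 − 4.75Q = 119.25 + 8Q → Q* = 4.0588, P* = 151.7206.
The subsidy lowers effective supply by 35.8: P = 83.45 + 8Q.
New quantity: 171 − 4.75Q = 83.45 + 8Q → Q' = 6.8667.
Overproduction ΔQ = 6.8667 − 4.0588 = 2.8079; wedge = subsidy = 35.8.
Welfare loss = ½ × 2.8079 × 35.8 = 50.26.

50.26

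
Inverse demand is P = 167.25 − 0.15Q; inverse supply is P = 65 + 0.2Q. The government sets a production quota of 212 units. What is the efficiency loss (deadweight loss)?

Competitive equilibrium: 167.25 − 0.15Q = 65 + 0.2Q → Q* = 292.1429, P* = 123.4286.
At Q = 212: demand price = 167.25 − 0.15·212 = 135.45; supply price = 65 + 0.2·212 = 107.4.
ΔQ = 292.1429 − 212 = 80.1429; wedge = 135.45 − 107.4 = 28.05.
Deadweight loss = ½ × 80.1429 × 28.05 = 1124.

1124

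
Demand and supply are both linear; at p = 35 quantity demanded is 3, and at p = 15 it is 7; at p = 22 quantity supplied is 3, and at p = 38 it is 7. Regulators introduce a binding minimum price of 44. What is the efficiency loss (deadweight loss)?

Demand slope = (15 − 35)/(7 − 3) = −5, so p = 50 − 5q.
Supply slope = (38 − 22)/(7 − 3) = 4, so p = 10 + 4q.
Competitive equilibrium: 50 − 5q = 10 + 4q → q* = 4.4444, p* = 27.7778.
At the floor p = 44, quantity demanded = (50 − 44)/5 = 1.2.
Sellers' marginal cost at q' = 1.2: 10 + 4·1.2 = 14.8.
Δq = 4.4444 − 1.2 = 3.2444; wedge = 44 − 14.8 = 29.2.
The triangle = ½ × 3.2444 × 29.2 = 47.37.

47.37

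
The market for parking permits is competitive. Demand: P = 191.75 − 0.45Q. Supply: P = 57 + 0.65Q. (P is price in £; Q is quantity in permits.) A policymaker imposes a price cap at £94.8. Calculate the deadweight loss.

Competitive equilibrium: 191.75 − 0.45Q = 57 + 0.65Q → Q* = 122.5, P* = 136.625.
At the ceiling P = 94.8, quantity supplied = (94.8 − 57)/0.65 = 58.1538.
Willingness to pay at Q' = 58.1538: 191.75 − 0.45·58.1538 = 165.5808.
ΔQ = 122.5 − 58.1538 = 64.3462; wedge = 165.5808 − 94.8 = 70.7808.
Welfare loss = ½ × 64.3462 × 70.7808 = £2277.24.

£2277.24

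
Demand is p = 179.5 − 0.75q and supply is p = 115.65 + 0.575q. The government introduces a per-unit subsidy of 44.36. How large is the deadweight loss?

Competitive equilibrium: 179.5 − 0.75q = 115.65 + 0.575q → q* = 48.1887, p* = 143.3585.
The subsidy lowers effective supply by 44.36: p = 71.29 + 0.575q.
New quantity: 179.5 − 0.75q = 71.29 + 0.575q → q' = 81.6679.
Overproduction Δq = 81.6679 − 48.1887 = 33.4792; wedge = subsidy = 44.36.
DWL = ½ × 33.4792 × 44.36 = 742.57.

742.57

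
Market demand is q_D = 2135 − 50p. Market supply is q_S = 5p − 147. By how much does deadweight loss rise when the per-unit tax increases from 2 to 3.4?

In inverse form: demand p = 42.7 − 0.02q, supply p = 29.4 + 0.2q.
Competitive equilibrium: 42.7 − 0.02q = 29.4 + 0.2q → q* = 60.4545, p* = 41.4909.
For a per-unit tax t: Δq = t/0.22, so DWL = ½·t·(t/0.22) = t²/0.44.
At t = 2: DWL = 9.091. At t = 3.4: DWL = 26.273.
Increase = 26.273 − 9.091 = 17.18.

17.18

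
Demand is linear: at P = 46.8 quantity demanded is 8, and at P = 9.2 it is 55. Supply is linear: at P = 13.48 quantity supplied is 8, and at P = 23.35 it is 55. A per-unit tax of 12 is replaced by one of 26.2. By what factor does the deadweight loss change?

4.767

Demand slope = (9.2 − 46.8)/(55 − 8) = −0.8, so P = 53.2 − 0.8Q.
Supply slope = (23.35 − 13.48)/(55 − 8) = 0.21, so P = 11.8 + 0.21Q.
Competitive equilibrium: 53.2 − 0.8Q = 11.8 + 0.21Q → Q* = 40.9901, P* = 20.4079.
For a per-unit tax t: ΔQ = t/1.01, so DWL = ½·t·(t/1.01) = t²/2.02.
At t = 12: DWL = 71.287. At t = 26.2: DWL = 339.822.
Ratio = (26.2/12)² = 4.767.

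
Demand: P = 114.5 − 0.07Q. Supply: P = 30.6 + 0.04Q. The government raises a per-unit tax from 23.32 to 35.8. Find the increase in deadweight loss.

Competitive equilibrium: 114.5 − 0.07Q = 30.6 + 0.04Q → Q* = 762.7273, P* = 61.1091.
For a per-unit tax t: ΔQ = t/0.11, so DWL = ½·t·(t/0.11) = t²/0.22.
At t = 23.32: DWL = 2471.92. At t = 35.8: DWL = 5825.636.
Increase = 5825.636 − 2471.92 = 3353.72.

3353.72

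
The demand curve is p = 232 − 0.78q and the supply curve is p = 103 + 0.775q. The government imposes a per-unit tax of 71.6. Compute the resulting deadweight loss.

Competitive equilibrium: 232 − 0.78q = 103 + 0.775q → q* = 82.9582, p* = 167.2926.
With the tax, the buyer price exceeds the seller price by 71.6: (232 − 0.78q) − (103 + 0.775q) = 71.6 → q' = 36.9132.
Δq = 82.9582 − 36.9132 = 46.045; the wedge equals the tax, 71.6.
Deadweight loss = ½ × 46.045 × 71.6 = 1648.41.

1648.41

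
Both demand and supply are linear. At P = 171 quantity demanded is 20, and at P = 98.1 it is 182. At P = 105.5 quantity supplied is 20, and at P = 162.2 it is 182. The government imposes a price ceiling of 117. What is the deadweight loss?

961.10

Demand slope = (98.1 − 171)/(182 − 20) = −0.45, so P = 180 − 0.45Q.
Supply slope = (162.2 − 105.5)/(182 − 20) = 0.35, so P = 98.5 + 0.35Q.
Competitive equilibrium: 180 − 0.45Q = 98.5 + 0.35Q → Q* = 101.875, P* = 134.1563.
At the ceiling P = 117, quantity supplied = (117 − 98.5)/0.35 = 52.8571.
Willingness to pay at Q' = 52.8571: 180 − 0.45·52.8571 = 156.2143.
ΔQ = 101.875 − 52.8571 = 49.0179; wedge = 156.2143 − 117 = 39.2143.
DWL = ½ × 49.0179 × 39.2143 = 961.10.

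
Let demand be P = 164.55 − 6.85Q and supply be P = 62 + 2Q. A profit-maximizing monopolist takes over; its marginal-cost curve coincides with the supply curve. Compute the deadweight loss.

Competitive equilibrium: 164.55 − 6.85Q = 62 + 2Q → Q* = 11.58757, P* = 85.17514.
Marginal revenue: MR = 164.55 − 13.7Q. Set MR = MC: 164.55 − 13.7Q = 62 + 2Q → Q_m = 6.53185.
Price P_m = 164.55 − 6.85·6.53185 = 119.80683; MC(Q_m) = 62 + 2·6.53185 = 75.0637.
Competitive Q* = 11.58757, so ΔQ = 5.05572; wedge = 119.80683 − 75.0637 = 44.74313.
Deadweight loss = ½ × 5.05572 × 44.74313 = 113.10.

113.10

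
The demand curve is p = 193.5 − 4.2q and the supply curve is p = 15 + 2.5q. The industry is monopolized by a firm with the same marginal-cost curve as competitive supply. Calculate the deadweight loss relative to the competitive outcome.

353.03

Competitive equilibrium: 193.5 − 4.2q = 15 + 2.5q → q* = 26.64179, p* = 81.60448.
Marginal revenue: MR = 193.5 − 8.4q. Set MR = MC: 193.5 − 8.4q = 15 + 2.5q → q_m = 16.37615.
Price p_m = 193.5 − 4.2·16.37615 = 124.72017; MC(q_m) = 15 + 2.5·16.37615 = 55.94038.
Competitive q* = 26.64179, so Δq = 10.26564; wedge = 124.72017 − 55.94038 = 68.77979.
Deadweight loss = ½ × 10.26564 × 68.77979 = 353.03.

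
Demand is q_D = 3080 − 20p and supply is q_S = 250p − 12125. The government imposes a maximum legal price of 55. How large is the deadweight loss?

In inverse form: demand p = 154 − 0.05q, supply p = 48.5 + 0.004q.
Competitive equilibrium: 154 − 0.05q = 48.5 + 0.004q → q* = 1953.7037, p* = 56.3148.
At the ceiling p = 55, quantity supplied = (55 − 48.5)/0.004 = 1625.
Willingness to pay at q' = 1625: 154 − 0.05·1625 = 72.75.
Δq = 1953.7037 − 1625 = 328.7037; wedge = 72.75 − 55 = 17.75.
Welfare loss = ½ × 328.7037 × 17.75 = 2917.25.

2917.25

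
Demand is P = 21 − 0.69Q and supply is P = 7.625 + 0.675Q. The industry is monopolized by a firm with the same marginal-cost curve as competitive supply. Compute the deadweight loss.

7.39

Competitive equilibrium: 21 − 0.69Q = 7.625 + 0.675Q → Q* = 9.7985, P* = 14.239.
Marginal revenue: MR = 21 − 1.38Q. Set MR = MC: 21 − 1.38Q = 7.625 + 0.675Q → Q_m = 6.5085.
Price P_m = 21 − 0.69·6.5085 = 16.5091; MC(Q_m) = 7.625 + 0.675·6.5085 = 12.0182.
Competitive Q* = 9.7985, so ΔQ = 3.29; wedge = 16.5091 − 12.0182 = 4.4909.
DWL = ½ × 3.29 × 4.4909 = 7.39.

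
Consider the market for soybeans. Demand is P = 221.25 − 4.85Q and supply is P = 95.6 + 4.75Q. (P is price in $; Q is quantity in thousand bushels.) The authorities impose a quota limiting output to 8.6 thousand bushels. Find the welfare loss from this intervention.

Competitive equilibrium: 221.25 − 4.85Q = 95.6 + 4.75Q → Q* = 13.08854, P* = 157.77057.
At Q = 8.6: demand price = 221.25 − 4.85·8.6 = 179.54; supply price = 95.6 + 4.75·8.6 = 136.45.
ΔQ = 13.08854 − 8.6 = 4.48854; wedge = 179.54 − 136.45 = 43.09.
Welfare loss = ½ × 4.48854 × 43.09 = $96.71 thousand.

$96.71 thousand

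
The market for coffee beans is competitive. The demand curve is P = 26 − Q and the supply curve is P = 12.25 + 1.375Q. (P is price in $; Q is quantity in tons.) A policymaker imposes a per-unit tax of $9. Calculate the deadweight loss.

Competitive equilibrium: 26 − Q = 12.25 + 1.375Q → Q* = 5.7895, P* = 20.2105.
With the tax, the buyer price exceeds the seller price by 9: (26 − Q) − (12.25 + 1.375Q) = 9 → Q' = 2.
ΔQ = 5.7895 − 2 = 3.7895; the wedge equals the tax, 9.
The triangle = ½ × 3.7895 × 9 = $17.05.

$17.05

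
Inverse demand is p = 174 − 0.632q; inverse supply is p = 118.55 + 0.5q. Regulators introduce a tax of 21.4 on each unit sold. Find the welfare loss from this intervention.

Competitive equilibrium: 174 − 0.632q = 118.55 + 0.5q → q* = 48.9841, p* = 143.042.
With the tax, the buyer price exceeds the seller price by 21.4: (174 − 0.632q) − (118.55 + 0.5q) = 21.4 → q' = 30.0795.
Δq = 48.9841 − 30.0795 = 18.9046; the wedge equals the tax, 21.4.
Welfare loss = ½ × 18.9046 × 21.4 = 202.28.

202.28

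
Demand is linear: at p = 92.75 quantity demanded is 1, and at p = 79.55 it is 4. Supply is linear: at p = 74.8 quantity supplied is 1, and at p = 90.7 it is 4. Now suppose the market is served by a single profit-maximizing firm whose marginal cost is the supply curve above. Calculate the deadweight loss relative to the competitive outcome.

3.84

Demand slope = (79.55 − 92.75)/(4 − 1) = −4.4, so p = 97.15 − 4.4q.
Supply slope = (90.7 − 74.8)/(4 − 1) = 5.3, so p = 69.5 + 5.3q.
Competitive equilibrium: 97.15 − 4.4q = 69.5 + 5.3q → q* = 2.8505, p* = 84.6077.
Marginal revenue: MR = 97.15 − 8.8q. Set MR = MC: 97.15 − 8.8q = 69.5 + 5.3q → q_m = 1.961.
Price p_m = 97.15 − 4.4·1.961 = 88.5216; MC(q_m) = 69.5 + 5.3·1.961 = 79.8933.
Competitive q* = 2.8505, so Δq = 0.8895; wedge = 88.5216 − 79.8933 = 8.6283.
DWL = ½ × 0.8895 × 8.6283 = 3.84.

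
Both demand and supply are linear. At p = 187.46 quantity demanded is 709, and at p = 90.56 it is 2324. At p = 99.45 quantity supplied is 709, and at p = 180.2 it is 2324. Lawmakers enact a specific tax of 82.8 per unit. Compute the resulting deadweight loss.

Demand slope = (90.56 − 187.46)/(2324 − 709) = −0.06, so p = 230 − 0.06q.
Supply slope = (180.2 − 99.45)/(2324 − 709) = 0.05, so p = 64 + 0.05q.
Competitive equilibrium: 230 − 0.06q = 64 + 0.05q → q* = 1509.0909, p* = 139.4545.
With the tax, the buyer price exceeds the seller price by 82.8: (230 − 0.06q) − (64 + 0.05q) = 82.8 → q' = 756.3636.
Δq = 1509.0909 − 756.3636 = 752.7273; the wedge equals the tax, 82.8.
DWL = ½ × 752.7273 × 82.8 = 31162.91.

31162.91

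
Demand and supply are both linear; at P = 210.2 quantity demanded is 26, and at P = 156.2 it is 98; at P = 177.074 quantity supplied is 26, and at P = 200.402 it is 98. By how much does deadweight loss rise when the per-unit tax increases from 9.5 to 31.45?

Demand slope = (156.2 − 210.2)/(98 − 26) = −0.75, so P = 229.7 − 0.75Q.
Supply slope = (200.402 − 177.074)/(98 − 26) = 0.324, so P = 168.65 + 0.324Q.
Competitive equilibrium: 229.7 − 0.75Q = 168.65 + 0.324Q → Q* = 56.8436, P* = 187.0673.
For a per-unit tax t: ΔQ = t/1.074, so DWL = ½·t·(t/1.074) = t²/2.148.
At t = 9.5: DWL = 42.016. At t = 31.45: DWL = 460.476.
Increase = 460.476 − 42.016 = 418.46.

418.46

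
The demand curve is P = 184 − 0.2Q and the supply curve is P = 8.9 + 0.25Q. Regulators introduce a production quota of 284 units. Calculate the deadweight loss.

Competitive equilibrium: 184 − 0.2Q = 8.9 + 0.25Q → Q* = 389.1111, P* = 106.1778.
At Q = 284: demand price = 184 − 0.2·284 = 127.2; supply price = 8.9 + 0.25·284 = 79.9.
ΔQ = 389.1111 − 284 = 105.1111; wedge = 127.2 − 79.9 = 47.3.
DWL = ½ × 105.1111 × 47.3 = 2485.88.

2485.88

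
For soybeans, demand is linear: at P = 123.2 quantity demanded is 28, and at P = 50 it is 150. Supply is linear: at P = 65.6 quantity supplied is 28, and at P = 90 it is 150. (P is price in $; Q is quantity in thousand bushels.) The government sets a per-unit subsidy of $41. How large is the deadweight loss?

$1050.625 thousand

Demand slope = (50 − 123.2)/(150 − 28) = −0.6, so P = 140 − 0.6Q.
Supply slope = (90 − 65.6)/(150 − 28) = 0.2, so P = 60 + 0.2Q.
Competitive equilibrium: 140 − 0.6Q = 60 + 0.2Q → Q* = 100, P* = 80.
The subsidy lowers effective supply by 41: P = 19 + 0.2Q.
New quantity: 140 − 0.6Q = 19 + 0.2Q → Q' = 151.25.
Overproduction ΔQ = 151.25 − 100 = 51.25; wedge = subsidy = 41.
The triangle = ½ × 51.25 × 41 = $1050.625 thousand.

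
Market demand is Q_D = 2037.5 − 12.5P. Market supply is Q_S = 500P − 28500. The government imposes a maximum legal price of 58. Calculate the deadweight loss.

In inverse form: demand P = 163 − 0.08Q, supply P = 57 + 0.002Q.
Competitive equilibrium: 163 − 0.08Q = 57 + 0.002Q → Q* = 1292.68293, P* = 59.58537.
At the ceiling P = 58, quantity supplied = (58 − 57)/0.002 = 500.
Willingness to pay at Q' = 500: 163 − 0.08·500 = 123.
ΔQ = 1292.68293 − 500 = 792.68293; wedge = 123 − 58 = 65.
DWL = ½ × 792.68293 × 65 = 25762.20.

25762.20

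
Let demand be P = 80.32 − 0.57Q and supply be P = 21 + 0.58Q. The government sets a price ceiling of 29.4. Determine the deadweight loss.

791.43

Competitive equilibrium: 80.32 − 0.57Q = 21 + 0.58Q → Q* = 51.5826, P* = 50.9179.
At the ceiling P = 29.4, quantity supplied = (29.4 − 21)/0.58 = 14.4828.
Willingness to pay at Q' = 14.4828: 80.32 − 0.57·14.4828 = 72.0648.
ΔQ = 51.5826 − 14.4828 = 37.0998; wedge = 72.0648 − 29.4 = 42.6648.
DWL = ½ × 37.0998 × 42.6648 = 791.43.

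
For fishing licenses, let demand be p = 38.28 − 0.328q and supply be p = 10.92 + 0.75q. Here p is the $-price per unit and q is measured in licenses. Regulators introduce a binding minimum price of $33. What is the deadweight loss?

Competitive equilibrium: 38.28 − 0.328q = 10.92 + 0.75q → q* = 25.3803, p* = 29.9553.
At the floor p = 33, quantity demanded = (38.28 − 33)/0.328 = 16.0976.
Sellers' marginal cost at q' = 16.0976: 10.92 + 0.75·16.0976 = 22.9932.
Δq = 25.3803 − 16.0976 = 9.2827; wedge = 33 − 22.9932 = 10.0068.
Welfare loss = ½ × 9.2827 × 10.0068 = $46.45.

$46.45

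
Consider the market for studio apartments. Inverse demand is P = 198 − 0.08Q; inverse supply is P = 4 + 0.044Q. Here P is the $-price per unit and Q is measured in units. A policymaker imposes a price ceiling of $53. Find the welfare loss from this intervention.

$12604.14

Competitive equilibrium: 198 − 0.08Q = 4 + 0.044Q → Q* = 1564.5161, P* = 72.8387.
At the ceiling P = 53, quantity supplied = (53 − 4)/0.044 = 1113.6364.
Willingness to pay at Q' = 1113.6364: 198 − 0.08·1113.6364 = 108.9091.
ΔQ = 1564.5161 − 1113.6364 = 450.8797; wedge = 108.9091 − 53 = 55.9091.
Deadweight loss = ½ × 450.8797 × 55.9091 = $12604.14.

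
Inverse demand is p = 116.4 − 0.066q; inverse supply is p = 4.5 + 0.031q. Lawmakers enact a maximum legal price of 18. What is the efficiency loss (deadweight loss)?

Competitive equilibrium: 116.4 − 0.066q = 4.5 + 0.031q → q* = 1153.60825, p* = 40.26186.
At the ceiling p = 18, quantity supplied = (18 − 4.5)/0.031 = 435.48387.
Willingness to pay at q' = 435.48387: 116.4 − 0.066·435.48387 = 87.65806.
Δq = 1153.60825 − 435.48387 = 718.12438; wedge = 87.65806 − 18 = 69.65806.
DWL = ½ × 718.12438 × 69.65806 = 25011.58.

25011.58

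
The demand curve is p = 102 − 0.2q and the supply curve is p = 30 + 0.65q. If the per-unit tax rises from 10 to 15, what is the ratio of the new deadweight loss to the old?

Competitive equilibrium: 102 − 0.2q = 30 + 0.65q → q* = 84.7059, p* = 85.0588.
For a per-unit tax t: Δq = t/0.85, so DWL = ½·t·(t/0.85) = t²/1.7.
At t = 10: DWL = 58.824. At t = 15: DWL = 132.353.
Ratio = (15/10)² = 2.25.

2.25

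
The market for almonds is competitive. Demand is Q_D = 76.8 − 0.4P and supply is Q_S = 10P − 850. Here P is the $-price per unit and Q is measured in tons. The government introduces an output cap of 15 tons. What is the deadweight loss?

$889.23

In inverse form: demand P = 192 − 2.5Q, supply P = 85 + 0.1Q.
Competitive equilibrium: 192 − 2.5Q = 85 + 0.1Q → Q* = 41.1538, P* = 89.1154.
At Q = 15: demand price = 192 − 2.5·15 = 154.5; supply price = 85 + 0.1·15 = 86.5.
ΔQ = 41.1538 − 15 = 26.1538; wedge = 154.5 − 86.5 = 68.
Deadweight loss = ½ × 26.1538 × 68 = $889.23.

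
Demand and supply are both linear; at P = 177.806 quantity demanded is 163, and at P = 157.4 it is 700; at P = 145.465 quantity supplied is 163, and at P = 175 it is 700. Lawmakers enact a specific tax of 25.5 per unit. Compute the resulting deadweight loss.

Demand slope = (157.4 − 177.806)/(700 − 163) = −0.038, so P = 184 − 0.038Q.
Supply slope = (175 − 145.465)/(700 − 163) = 0.055, so P = 136.5 + 0.055Q.
Competitive equilibrium: 184 − 0.038Q = 136.5 + 0.055Q → Q* = 510.7527, P* = 164.5914.
With the tax, the buyer price exceeds the seller price by 25.5: (184 − 0.038Q) − (136.5 + 0.055Q) = 25.5 → Q' = 236.5591.
ΔQ = 510.7527 − 236.5591 = 274.1936; the wedge equals the tax, 25.5.
The triangle = ½ × 274.1936 × 25.5 = 3495.97.

3495.97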